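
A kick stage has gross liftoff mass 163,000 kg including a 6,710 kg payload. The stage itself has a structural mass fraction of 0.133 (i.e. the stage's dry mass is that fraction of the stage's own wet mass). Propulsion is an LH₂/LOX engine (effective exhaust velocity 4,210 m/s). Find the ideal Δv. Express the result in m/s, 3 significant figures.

Δv ≈ 7490 m/s

Stage wet mass = m₀ − payload = 163,000 − 6,710 = 156,290 kg.
Stage dry mass = ε × stage wet mass = 0.133 × 156,290 = 20,786.6 kg.
Burnout mass m_f = stage dry + payload = 20,786.6 + 6,710 = 27,496.6 kg.
From the ideal rocket equation, Δv = v_e · ln(163,000/27,496.6) = 4210.0 × ln(5.928) = 4210.0 × 1.7797 ≈ 7492 m/s.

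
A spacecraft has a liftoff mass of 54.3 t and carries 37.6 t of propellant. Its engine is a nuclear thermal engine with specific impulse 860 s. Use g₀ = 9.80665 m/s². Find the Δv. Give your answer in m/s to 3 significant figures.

Δv ≈ 9940 m/s

v_e = Isp · g₀ = 860 × 9.80665 = 8433.7 m/s.
m_f = m₀ − m_prop = 54.3 − 37.6 = 16.7 t.
Δv = v_e · ln(m₀/m_f) = 8433.7 × ln(3.251) = 8433.7 × 1.1791 ≈ 9944.3 m/s.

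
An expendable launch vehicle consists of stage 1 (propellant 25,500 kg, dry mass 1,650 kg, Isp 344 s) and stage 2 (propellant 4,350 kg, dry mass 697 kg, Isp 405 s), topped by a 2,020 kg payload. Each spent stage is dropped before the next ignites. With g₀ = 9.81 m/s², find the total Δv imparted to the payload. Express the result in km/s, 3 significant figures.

Δv ≈ 8.41 km/s

Ignition mass of stage 1 = 25,500+1,650 + 4,350+697 + 2,020 = 34,217 kg.
Stage 1: m₀ = 34,217 kg, m_f = 34,217 − 25,500 = 8,717 kg; Δv = 344×9.81×ln(3.925) = 3374.6×1.3674 ≈ 4615 m/s.
Stage 2: m₀ = 7,067 kg, m_f = 7,067 − 4,350 = 2,717 kg; Δv = 405×9.81×ln(2.601) = 3973.1×0.9559 ≈ 3798 m/s.
Total Δv = 4615 + 3798 = 8413 m/s.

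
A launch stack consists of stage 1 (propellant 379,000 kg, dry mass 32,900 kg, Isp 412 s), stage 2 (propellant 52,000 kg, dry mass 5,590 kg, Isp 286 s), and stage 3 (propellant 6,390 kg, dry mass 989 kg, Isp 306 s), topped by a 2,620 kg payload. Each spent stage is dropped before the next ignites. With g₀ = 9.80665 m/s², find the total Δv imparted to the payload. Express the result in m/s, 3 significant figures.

Ignition mass of stage 1 = 379,000+32,900 + 52,000+5,590 + 6,390+989 + 2,620 = 479,489 kg.
Stage 1: m₀ = 479,489 kg, m_f = 479,489 − 379,000 = 100,489 kg; Δv = 412×9.80665×ln(4.772) = 4040.3×1.5627 ≈ 6314 m/s.
Stage 2: m₀ = 67,589 kg, m_f = 67,589 − 52,000 = 15,589 kg; Δv = 286×9.80665×ln(4.336) = 2804.7×1.4669 ≈ 4114 m/s.
Stage 3: m₀ = 9,999 kg, m_f = 9,999 − 6,390 = 3,609 kg; Δv = 306×9.80665×ln(2.771) = 3000.8×1.0191 ≈ 3058 m/s.
Total Δv = 6314 + 4114 + 3058 = 13486 m/s.

Δv ≈ 13500 m/s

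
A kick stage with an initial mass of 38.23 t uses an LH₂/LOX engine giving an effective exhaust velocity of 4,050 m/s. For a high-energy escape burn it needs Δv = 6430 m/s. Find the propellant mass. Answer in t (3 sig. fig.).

m₀/m_f = exp(Δv / v_e) = exp(6430 / 4050.0) = exp(1.5877) = 4.8923.
m_f = 38.23 / 4.8923 = 7.81432 t, so propellant = m₀ − m_f = 38.23 − 7.81432 = 30.41568 t.

propellant mass ≈ 30.4 t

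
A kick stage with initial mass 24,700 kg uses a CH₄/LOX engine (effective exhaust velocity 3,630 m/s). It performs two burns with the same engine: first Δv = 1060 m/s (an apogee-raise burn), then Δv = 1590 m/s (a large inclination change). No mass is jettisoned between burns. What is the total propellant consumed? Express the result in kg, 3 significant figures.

After the first burn: m = 24700 × exp(−1060/3630.0) = 24700 × 0.74676 = 18,445 kg.
After the second burn: m = 18,445 × exp(−1590/3630.0) = 18,445 × 0.64532 = 11,902.9 kg.
Total propellant = m₀ − m_final = 24700 − 11,902.9 = 12,797.1 kg.

total propellant consumed ≈ 12800 kg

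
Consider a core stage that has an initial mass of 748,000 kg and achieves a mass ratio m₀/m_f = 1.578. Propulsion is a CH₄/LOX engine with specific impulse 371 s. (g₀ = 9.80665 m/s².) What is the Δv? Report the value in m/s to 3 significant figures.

v_e = Isp · g₀ = 371 × 9.80665 = 3638.3 m/s.
By the Tsiolkovsky rocket equation, Δv = v_e · ln(1.578) = 3638.3 × 0.4562 ≈ 1659.6 m/s.

Δv ≈ 1660 m/s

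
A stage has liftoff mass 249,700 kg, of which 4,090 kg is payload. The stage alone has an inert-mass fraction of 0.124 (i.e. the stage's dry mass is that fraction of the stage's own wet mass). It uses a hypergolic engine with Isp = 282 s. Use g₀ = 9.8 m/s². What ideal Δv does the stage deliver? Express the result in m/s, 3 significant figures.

Stage wet mass = m₀ − payload = 249,700 − 4,090 = 245,610 kg.
Stage dry mass = ε × stage wet mass = 0.124 × 245,610 = 30,455.6 kg.
Burnout mass m_f = stage dry + payload = 30,455.6 + 4,090 = 34,545.6 kg.
v_e = Isp · g₀ = 282 × 9.8 = 2763.6 m/s.
By the Tsiolkovsky rocket equation, Δv = v_e · ln(249,700/34,545.6) = 2763.6 × ln(7.228) = 2763.6 × 1.9780 ≈ 5466 m/s.

Δv ≈ 5470 m/s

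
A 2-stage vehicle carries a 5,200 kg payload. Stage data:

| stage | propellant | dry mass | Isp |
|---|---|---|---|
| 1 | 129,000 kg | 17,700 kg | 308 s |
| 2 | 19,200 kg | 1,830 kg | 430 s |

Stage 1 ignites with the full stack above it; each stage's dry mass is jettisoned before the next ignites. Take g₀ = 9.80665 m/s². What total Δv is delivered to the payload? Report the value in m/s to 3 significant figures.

Δv ≈ 9690 m/s

Ignition mass of stage 1 = 129,000+17,700 + 19,200+1,830 + 5,200 = 172,930 kg.
Stage 1: m₀ = 172,930 kg, m_f = 172,930 − 129,000 = 43,930 kg; Δv = 308×9.80665×ln(3.936) = 3020.4×1.3703 ≈ 4139 m/s.
Stage 2: m₀ = 26,230 kg, m_f = 26,230 − 19,200 = 7,030 kg; Δv = 430×9.80665×ln(3.731) = 4216.9×1.3167 ≈ 5552 m/s.
Total Δv = 4139 + 5552 = 9691 m/s.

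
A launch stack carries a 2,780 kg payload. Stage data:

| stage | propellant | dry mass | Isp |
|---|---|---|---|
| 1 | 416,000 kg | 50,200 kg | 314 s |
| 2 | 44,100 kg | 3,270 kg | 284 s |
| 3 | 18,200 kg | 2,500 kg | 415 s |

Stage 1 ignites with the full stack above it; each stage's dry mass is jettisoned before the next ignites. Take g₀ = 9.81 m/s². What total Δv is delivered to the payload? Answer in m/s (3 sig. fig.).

Δv ≈ 13400 m/s

Ignition mass of stage 1 = 416,000+50,200 + 44,100+3,270 + 18,200+2,500 + 2,780 = 537,050 kg.
Stage 1: m₀ = 537,050 kg, m_f = 537,050 − 416,000 = 121,050 kg; Δv = 314×9.81×ln(4.437) = 3080.3×1.4899 ≈ 4589 m/s.
Stage 2: m₀ = 70,850 kg, m_f = 70,850 − 44,100 = 26,750 kg; Δv = 284×9.81×ln(2.649) = 2786.0×0.9740 ≈ 2714 m/s.
Stage 3: m₀ = 23,480 kg, m_f = 23,480 − 18,200 = 5,280 kg; Δv = 415×9.81×ln(4.447) = 4071.2×1.4922 ≈ 6075 m/s.
Total Δv = 4589 + 2714 + 6075 = 13378 m/s.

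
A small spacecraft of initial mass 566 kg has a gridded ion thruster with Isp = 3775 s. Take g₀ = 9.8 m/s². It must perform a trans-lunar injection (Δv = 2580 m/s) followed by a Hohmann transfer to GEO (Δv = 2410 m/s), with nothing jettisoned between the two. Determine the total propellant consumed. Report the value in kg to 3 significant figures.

v_e = Isp · g₀ = 3775 × 9.8 = 36995.0 m/s.
After the first burn: m = 566 × exp(−2580/36995.0) = 566 × 0.93264 = 527.874 kg.
After the second burn: m = 527.874 × exp(−2410/36995.0) = 527.874 × 0.93693 = 494.581 kg.
Total propellant = m₀ − m_final = 566 − 494.581 = 71.419 kg.

total propellant consumed ≈ 71.4 kg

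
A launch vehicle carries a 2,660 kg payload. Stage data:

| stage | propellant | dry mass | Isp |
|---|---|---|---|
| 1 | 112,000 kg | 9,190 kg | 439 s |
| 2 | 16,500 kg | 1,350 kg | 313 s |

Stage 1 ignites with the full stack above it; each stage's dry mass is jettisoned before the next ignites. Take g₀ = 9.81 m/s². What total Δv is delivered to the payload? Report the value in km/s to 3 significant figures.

Ignition mass of stage 1 = 112,000+9,190 + 16,500+1,350 + 2,660 = 141,700 kg.
Stage 1: m₀ = 141,700 kg, m_f = 141,700 − 112,000 = 29,700 kg; Δv = 439×9.81×ln(4.771) = 4306.6×1.5626 ≈ 6729 m/s.
Stage 2: m₀ = 20,510 kg, m_f = 20,510 − 16,500 = 4,010 kg; Δv = 313×9.81×ln(5.115) = 3070.5×1.6321 ≈ 5011 m/s.
Total Δv = 6729 + 5011 = 11740 m/s.

Δv ≈ 11.7 km/s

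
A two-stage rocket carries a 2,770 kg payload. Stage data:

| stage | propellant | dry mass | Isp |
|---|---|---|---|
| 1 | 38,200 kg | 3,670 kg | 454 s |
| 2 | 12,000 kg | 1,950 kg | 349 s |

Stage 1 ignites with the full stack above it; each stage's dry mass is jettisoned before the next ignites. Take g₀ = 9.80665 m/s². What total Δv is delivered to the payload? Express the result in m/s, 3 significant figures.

Δv ≈ 9030 m/s

Ignition mass of stage 1 = 38,200+3,670 + 12,000+1,950 + 2,770 = 58,590 kg.
Stage 1: m₀ = 58,590 kg, m_f = 58,590 − 38,200 = 20,390 kg; Δv = 454×9.80665×ln(2.873) = 4452.2×1.0555 ≈ 4699 m/s.
Stage 2: m₀ = 16,720 kg, m_f = 16,720 − 12,000 = 4,720 kg; Δv = 349×9.80665×ln(3.542) = 3422.5×1.2648 ≈ 4329 m/s.
Total Δv = 4699 + 4329 = 9028 m/s.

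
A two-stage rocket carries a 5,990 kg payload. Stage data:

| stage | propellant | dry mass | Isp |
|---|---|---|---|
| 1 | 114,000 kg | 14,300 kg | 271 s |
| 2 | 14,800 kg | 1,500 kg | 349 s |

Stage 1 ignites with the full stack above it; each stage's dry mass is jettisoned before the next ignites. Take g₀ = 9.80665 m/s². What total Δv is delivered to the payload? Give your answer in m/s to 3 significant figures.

Δv ≈ 7490 m/s

Ignition mass of stage 1 = 114,000+14,300 + 14,800+1,500 + 5,990 = 150,590 kg.
Stage 1: m₀ = 150,590 kg, m_f = 150,590 − 114,000 = 36,590 kg; Δv = 271×9.80665×ln(4.116) = 2657.6×1.4148 ≈ 3760 m/s.
Stage 2: m₀ = 22,290 kg, m_f = 22,290 − 14,800 = 7,490 kg; Δv = 349×9.80665×ln(2.976) = 3422.5×1.0906 ≈ 3732 m/s.
Total Δv = 3760 + 3732 = 7492 m/s.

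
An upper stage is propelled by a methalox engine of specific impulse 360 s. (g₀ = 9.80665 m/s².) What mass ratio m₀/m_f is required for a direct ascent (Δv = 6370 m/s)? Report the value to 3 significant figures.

mass ratio ≈ 6.08

v_e = Isp · g₀ = 360 × 9.80665 = 3530.4 m/s.
Rocket equation: m₀/m_f = exp(Δv / v_e) = exp(6370 / 3530.4) = exp(1.8043) = 6.0759.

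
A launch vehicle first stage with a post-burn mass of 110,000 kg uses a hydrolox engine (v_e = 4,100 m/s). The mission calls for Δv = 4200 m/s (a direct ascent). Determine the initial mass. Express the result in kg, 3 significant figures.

initial mass ≈ 306000 kg

m₀/m_f = exp(Δv / v_e) = exp(4200 / 4100.0) = exp(1.0244) = 2.7854.
m₀ = m_f × 2.7854 = 110,000 × 2.7854 = 306,394 kg.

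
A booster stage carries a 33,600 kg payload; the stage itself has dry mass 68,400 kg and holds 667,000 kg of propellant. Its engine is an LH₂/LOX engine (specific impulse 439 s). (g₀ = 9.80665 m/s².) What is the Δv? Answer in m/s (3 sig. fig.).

v_e = Isp · g₀ = 439 × 9.80665 = 4305.1 m/s.
m₀ = payload + dry + propellant = 33,600 + 68,400 + 667,000 = 769,000 kg.
m_f = payload + dry = 33,600 + 68,400 = 102,000 kg.
By the Tsiolkovsky rocket equation, Δv = v_e · ln(m₀/m_f) = 4305.1 × ln(7.539) = 4305.1 × 2.0201 ≈ 8696.8 m/s.

Δv ≈ 8700 m/s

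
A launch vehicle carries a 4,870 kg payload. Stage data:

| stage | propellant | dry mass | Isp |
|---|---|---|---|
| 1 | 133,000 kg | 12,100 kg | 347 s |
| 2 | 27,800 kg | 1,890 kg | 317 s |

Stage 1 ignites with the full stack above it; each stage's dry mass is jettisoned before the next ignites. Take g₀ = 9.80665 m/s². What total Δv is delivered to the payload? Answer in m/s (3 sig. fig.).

Δv ≈ 9660 m/s

Ignition mass of stage 1 = 133,000+12,100 + 27,800+1,890 + 4,870 = 179,660 kg.
Stage 1: m₀ = 179,660 kg, m_f = 179,660 − 133,000 = 46,660 kg; Δv = 347×9.80665×ln(3.85) = 3402.9×1.3482 ≈ 4588 m/s.
Stage 2: m₀ = 34,560 kg, m_f = 34,560 − 27,800 = 6,760 kg; Δv = 317×9.80665×ln(5.112) = 3108.7×1.6317 ≈ 5072 m/s.
Total Δv = 4588 + 5072 = 9660 m/s.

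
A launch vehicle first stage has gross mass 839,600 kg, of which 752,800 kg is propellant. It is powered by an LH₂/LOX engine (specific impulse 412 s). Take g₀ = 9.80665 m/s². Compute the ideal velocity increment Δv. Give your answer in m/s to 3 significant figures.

v_e = Isp · g₀ = 412 × 9.80665 = 4040.3 m/s.
m_f = m₀ − m_prop = 839,600 − 752,800 = 86,800 kg.
From the ideal rocket equation, Δv = v_e · ln(m₀/m_f) = 4040.3 × ln(9.673) = 4040.3 × 2.2693 ≈ 9168.8 m/s.

Δv ≈ 9170 m/s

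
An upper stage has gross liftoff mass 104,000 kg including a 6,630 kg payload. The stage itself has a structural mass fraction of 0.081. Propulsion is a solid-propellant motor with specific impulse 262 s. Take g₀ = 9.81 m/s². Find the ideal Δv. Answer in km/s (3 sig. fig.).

Stage wet mass = m₀ − payload = 104,000 − 6,630 = 97,370 kg.
Stage dry mass = ε × stage wet mass = 0.081 × 97,370 = 7,886.97 kg.
Burnout mass m_f = stage dry + payload = 7,886.97 + 6,630 = 14,516.97 kg.
v_e = Isp · g₀ = 262 × 9.81 = 2570.2 m/s.
Δv = v_e · ln(104,000/14,516.97) = 2570.2 × ln(7.164) = 2570.2 × 1.9691 ≈ 5061 m/s.

Δv ≈ 5.06 km/s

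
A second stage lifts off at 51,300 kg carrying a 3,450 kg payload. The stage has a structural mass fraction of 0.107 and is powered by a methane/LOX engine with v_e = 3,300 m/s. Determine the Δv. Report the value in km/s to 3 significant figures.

Δv ≈ 5.91 km/s

Stage wet mass = m₀ − payload = 51,300 − 3,450 = 47,850 kg.
Stage dry mass = ε × stage wet mass = 0.107 × 47,850 = 5,119.95 kg.
Burnout mass m_f = stage dry + payload = 5,119.95 + 3,450 = 8,569.95 kg.
Δv = v_e · ln(51,300/8,569.95) = 3300.0 × ln(5.986) = 3300.0 × 1.7894 ≈ 5905 m/s.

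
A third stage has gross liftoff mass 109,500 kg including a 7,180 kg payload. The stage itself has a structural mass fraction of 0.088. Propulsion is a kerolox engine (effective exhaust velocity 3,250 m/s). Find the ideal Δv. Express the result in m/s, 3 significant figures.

Δv ≈ 6210 m/s

Stage wet mass = m₀ − payload = 109,500 − 7,180 = 102,320 kg.
Stage dry mass = ε × stage wet mass = 0.088 × 102,320 = 9,004.16 kg.
Burnout mass m_f = stage dry + payload = 9,004.16 + 7,180 = 16,184.16 kg.
From the ideal rocket equation, Δv = v_e · ln(109,500/16,184.16) = 3250.0 × ln(6.766) = 3250.0 × 1.9119 ≈ 6214 m/s.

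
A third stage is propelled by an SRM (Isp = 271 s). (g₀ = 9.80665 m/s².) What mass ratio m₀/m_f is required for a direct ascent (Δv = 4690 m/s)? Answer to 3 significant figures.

v_e = Isp · g₀ = 271 × 9.80665 = 2657.6 m/s.
m₀/m_f = exp(Δv / v_e) = exp(4690 / 2657.6) = exp(1.7647) = 5.8401.

mass ratio ≈ 5.84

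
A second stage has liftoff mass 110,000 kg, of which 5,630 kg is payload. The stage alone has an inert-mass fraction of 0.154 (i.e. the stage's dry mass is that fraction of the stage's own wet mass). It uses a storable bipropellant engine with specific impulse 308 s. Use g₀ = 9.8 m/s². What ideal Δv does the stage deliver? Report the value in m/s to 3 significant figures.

Stage wet mass = m₀ − payload = 110,000 − 5,630 = 104,370 kg.
Stage dry mass = ε × stage wet mass = 0.154 × 104,370 = 16,073 kg.
Burnout mass m_f = stage dry + payload = 16,073 + 5,630 = 21,703 kg.
v_e = Isp · g₀ = 308 × 9.8 = 3018.4 m/s.
Rocket equation: Δv = v_e · ln(110,000/21,703) = 3018.4 × ln(5.068) = 3018.4 × 1.6230 ≈ 4899 m/s.

Δv ≈ 4900 m/s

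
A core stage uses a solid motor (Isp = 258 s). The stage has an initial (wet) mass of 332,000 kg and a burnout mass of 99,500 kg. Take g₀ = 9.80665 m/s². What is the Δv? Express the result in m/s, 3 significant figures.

Δv ≈ 3050 m/s

v_e = Isp · g₀ = 258 × 9.80665 = 2530.1 m/s.
Using Δv = v_e ln(m₀/m_f): Δv = v_e · ln(m₀/m_f) = 2530.1 × ln(3.337) = 2530.1 × 1.2050 ≈ 3048.7 m/s.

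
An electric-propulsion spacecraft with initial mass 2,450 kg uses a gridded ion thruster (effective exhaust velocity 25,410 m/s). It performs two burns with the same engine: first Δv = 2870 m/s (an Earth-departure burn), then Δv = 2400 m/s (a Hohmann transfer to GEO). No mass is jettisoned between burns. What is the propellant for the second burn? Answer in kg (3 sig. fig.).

propellant for the second burn ≈ 197 kg

After the first burn: m = 2450 × exp(−2870/25410.0) = 2450 × 0.89320 = 2,188.34 kg.
After the second burn: m = 2,188.34 × exp(−2400/25410.0) = 2,188.34 × 0.90987 = 1,991.1 kg.
Second-burn propellant = 2,188.34 − 1,991.1 = 197.24 kg.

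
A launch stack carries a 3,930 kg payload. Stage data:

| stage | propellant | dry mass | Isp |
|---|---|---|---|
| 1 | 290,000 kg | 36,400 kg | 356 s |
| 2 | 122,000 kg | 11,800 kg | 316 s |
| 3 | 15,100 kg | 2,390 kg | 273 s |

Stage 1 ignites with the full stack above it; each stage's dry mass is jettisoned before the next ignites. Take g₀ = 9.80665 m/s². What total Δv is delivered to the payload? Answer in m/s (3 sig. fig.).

Δv ≈ 11300 m/s

Ignition mass of stage 1 = 290,000+36,400 + 122,000+11,800 + 15,100+2,390 + 3,930 = 481,620 kg.
Stage 1: m₀ = 481,620 kg, m_f = 481,620 − 290,000 = 191,620 kg; Δv = 356×9.80665×ln(2.513) = 3491.2×0.9216 ≈ 3218 m/s.
Stage 2: m₀ = 155,220 kg, m_f = 155,220 − 122,000 = 33,220 kg; Δv = 316×9.80665×ln(4.672) = 3098.9×1.5417 ≈ 4778 m/s.
Stage 3: m₀ = 21,420 kg, m_f = 21,420 − 15,100 = 6,320 kg; Δv = 273×9.80665×ln(3.389) = 2677.2×1.2206 ≈ 3268 m/s.
Total Δv = 3218 + 4778 + 3268 = 11264 m/s.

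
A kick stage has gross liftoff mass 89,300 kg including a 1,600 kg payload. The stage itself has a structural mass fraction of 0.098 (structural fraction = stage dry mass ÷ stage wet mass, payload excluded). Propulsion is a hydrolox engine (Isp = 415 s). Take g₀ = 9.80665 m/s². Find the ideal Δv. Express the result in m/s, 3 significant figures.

Δv ≈ 8830 m/s

Stage wet mass = m₀ − payload = 89,300 − 1,600 = 87,700 kg.
Stage dry mass = ε × stage wet mass = 0.098 × 87,700 = 8,594.6 kg.
Burnout mass m_f = stage dry + payload = 8,594.6 + 1,600 = 10,194.6 kg.
v_e = Isp · g₀ = 415 × 9.80665 = 4069.8 m/s.
By the Tsiolkovsky rocket equation, Δv = v_e · ln(89,300/10,194.6) = 4069.8 × ln(8.76) = 4069.8 × 2.1701 ≈ 8832 m/s.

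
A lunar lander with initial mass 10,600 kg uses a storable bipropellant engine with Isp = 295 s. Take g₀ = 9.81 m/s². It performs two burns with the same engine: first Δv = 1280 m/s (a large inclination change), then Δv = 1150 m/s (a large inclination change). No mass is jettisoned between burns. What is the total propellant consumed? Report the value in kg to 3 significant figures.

total propellant consumed ≈ 6020 kg

v_e = Isp · g₀ = 295 × 9.81 = 2894.0 m/s.
After the first burn: m = 10600 × exp(−1280/2894.0) = 10600 × 0.64256 = 6,811.14 kg.
After the second burn: m = 6,811.14 × exp(−1150/2894.0) = 6,811.14 × 0.67208 = 4,577.63 kg.
Total propellant = m₀ − m_final = 10600 − 4,577.63 = 6,022.37 kg.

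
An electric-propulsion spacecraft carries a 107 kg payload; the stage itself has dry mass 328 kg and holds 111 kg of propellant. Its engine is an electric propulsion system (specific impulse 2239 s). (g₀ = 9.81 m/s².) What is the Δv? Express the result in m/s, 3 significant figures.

Δv ≈ 4990 m/s

v_e = Isp · g₀ = 2239 × 9.81 = 21964.6 m/s.
m₀ = payload + dry + propellant = 107 + 328 + 111 = 546 kg.
m_f = payload + dry = 107 + 328 = 435 kg.
Δv = v_e · ln(m₀/m_f) = 21964.6 × ln(1.255) = 21964.6 × 0.2273 ≈ 4992.0 m/s.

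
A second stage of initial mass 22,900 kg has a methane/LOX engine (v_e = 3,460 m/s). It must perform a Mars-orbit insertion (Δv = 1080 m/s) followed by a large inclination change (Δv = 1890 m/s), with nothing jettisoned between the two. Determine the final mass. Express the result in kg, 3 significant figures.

After the first burn: m = 22900 × exp(−1080/3460.0) = 22900 × 0.73188 = 16,760.1 kg.
After the second burn: m = 16,760.1 × exp(−1890/3460.0) = 16,760.1 × 0.57912 = 9,706.11 kg.

final mass ≈ 9710 kg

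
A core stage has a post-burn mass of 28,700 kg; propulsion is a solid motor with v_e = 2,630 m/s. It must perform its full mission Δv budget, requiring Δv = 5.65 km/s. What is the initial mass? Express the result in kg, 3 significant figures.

From the ideal rocket equation, m₀/m_f = exp(Δv / v_e) = exp(5650 / 2630.0) = exp(2.1483) = 8.5702.
m₀ = m_f × 8.5702 = 28,700 × 8.5702 = 245,965 kg.

initial mass ≈ 246000 kg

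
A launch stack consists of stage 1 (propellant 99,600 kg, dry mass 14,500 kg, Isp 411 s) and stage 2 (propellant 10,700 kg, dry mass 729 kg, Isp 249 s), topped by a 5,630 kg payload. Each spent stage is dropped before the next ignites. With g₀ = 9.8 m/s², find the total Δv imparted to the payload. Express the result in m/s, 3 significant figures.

Δv ≈ 8150 m/s

Ignition mass of stage 1 = 99,600+14,500 + 10,700+729 + 5,630 = 131,159 kg.
Stage 1: m₀ = 131,159 kg, m_f = 131,159 − 99,600 = 31,559 kg; Δv = 411×9.8×ln(4.156) = 4027.8×1.4246 ≈ 5738 m/s.
Stage 2: m₀ = 17,059 kg, m_f = 17,059 − 10,700 = 6,359 kg; Δv = 249×9.8×ln(2.683) = 2440.2×0.9868 ≈ 2408 m/s.
Total Δv = 5738 + 2408 = 8146 m/s.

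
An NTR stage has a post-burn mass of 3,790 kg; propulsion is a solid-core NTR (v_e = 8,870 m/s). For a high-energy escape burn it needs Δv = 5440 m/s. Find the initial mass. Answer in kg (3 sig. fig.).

initial mass ≈ 7000 kg

m₀/m_f = exp(Δv / v_e) = exp(5440 / 8870.0) = exp(0.6133) = 1.8465.
m₀ = m_f × 1.8465 = 3,790 × 1.8465 = 6,998.24 kg.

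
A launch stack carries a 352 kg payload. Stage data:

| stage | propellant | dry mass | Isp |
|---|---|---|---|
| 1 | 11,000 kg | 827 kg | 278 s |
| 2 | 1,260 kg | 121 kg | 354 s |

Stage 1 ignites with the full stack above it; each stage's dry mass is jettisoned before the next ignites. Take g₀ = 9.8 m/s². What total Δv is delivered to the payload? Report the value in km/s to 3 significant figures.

Δv ≈ 9.05 km/s

Ignition mass of stage 1 = 11,000+827 + 1,260+121 + 352 = 13,560 kg.
Stage 1: m₀ = 13,560 kg, m_f = 13,560 − 11,000 = 2,560 kg; Δv = 278×9.8×ln(5.297) = 2724.4×1.6671 ≈ 4542 m/s.
Stage 2: m₀ = 1,733 kg, m_f = 1,733 − 1,260 = 473 kg; Δv = 354×9.8×ln(3.664) = 3469.2×1.2985 ≈ 4505 m/s.
Total Δv = 4542 + 4505 = 9047 m/s.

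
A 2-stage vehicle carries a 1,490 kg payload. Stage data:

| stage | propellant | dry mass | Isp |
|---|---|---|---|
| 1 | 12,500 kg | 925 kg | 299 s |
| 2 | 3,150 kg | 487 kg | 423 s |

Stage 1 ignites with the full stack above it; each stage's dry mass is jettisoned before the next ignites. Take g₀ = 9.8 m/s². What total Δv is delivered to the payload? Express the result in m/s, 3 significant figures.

Ignition mass of stage 1 = 12,500+925 + 3,150+487 + 1,490 = 18,552 kg.
Stage 1: m₀ = 18,552 kg, m_f = 18,552 − 12,500 = 6,052 kg; Δv = 299×9.8×ln(3.065) = 2930.2×1.1202 ≈ 3282 m/s.
Stage 2: m₀ = 5,127 kg, m_f = 5,127 − 3,150 = 1,977 kg; Δv = 423×9.8×ln(2.593) = 4145.4×0.9529 ≈ 3950 m/s.
Total Δv = 3282 + 3950 = 7232 m/s.

Δv ≈ 7230 m/s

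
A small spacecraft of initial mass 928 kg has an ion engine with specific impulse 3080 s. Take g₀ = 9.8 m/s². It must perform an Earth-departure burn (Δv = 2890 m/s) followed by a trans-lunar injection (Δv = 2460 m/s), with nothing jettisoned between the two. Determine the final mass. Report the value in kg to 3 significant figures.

final mass ≈ 777 kg

v_e = Isp · g₀ = 3080 × 9.8 = 30184.0 m/s.
After the first burn: m = 928 × exp(−2890/30184.0) = 928 × 0.90869 = 843.264 kg.
After the second burn: m = 843.264 × exp(−2460/30184.0) = 843.264 × 0.92173 = 777.262 kg.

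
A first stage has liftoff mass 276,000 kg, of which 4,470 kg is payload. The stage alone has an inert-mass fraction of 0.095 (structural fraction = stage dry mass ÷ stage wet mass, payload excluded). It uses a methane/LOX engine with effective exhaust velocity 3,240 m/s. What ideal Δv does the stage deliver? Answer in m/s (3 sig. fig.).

Δv ≈ 7160 m/s

Stage wet mass = m₀ − payload = 276,000 − 4,470 = 271,530 kg.
Stage dry mass = ε × stage wet mass = 0.095 × 271,530 = 25,795.4 kg.
Burnout mass m_f = stage dry + payload = 25,795.4 + 4,470 = 30,265.4 kg.
Δv = v_e · ln(276,000/30,265.4) = 3240.0 × ln(9.119) = 3240.0 × 2.2104 ≈ 7162 m/s.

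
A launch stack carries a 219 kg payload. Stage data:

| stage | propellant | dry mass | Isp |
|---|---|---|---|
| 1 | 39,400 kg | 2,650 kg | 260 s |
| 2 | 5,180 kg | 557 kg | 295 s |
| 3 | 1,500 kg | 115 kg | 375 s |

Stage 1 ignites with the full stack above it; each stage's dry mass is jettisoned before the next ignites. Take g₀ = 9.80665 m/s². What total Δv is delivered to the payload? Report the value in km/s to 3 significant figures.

Δv ≈ 13.6 km/s

Ignition mass of stage 1 = 39,400+2,650 + 5,180+557 + 1,500+115 + 219 = 49,621 kg.
Stage 1: m₀ = 49,621 kg, m_f = 49,621 − 39,400 = 10,221 kg; Δv = 260×9.80665×ln(4.855) = 2549.7×1.5800 ≈ 4028 m/s.
Stage 2: m₀ = 7,571 kg, m_f = 7,571 − 5,180 = 2,391 kg; Δv = 295×9.80665×ln(3.166) = 2893.0×1.1526 ≈ 3334 m/s.
Stage 3: m₀ = 1,834 kg, m_f = 1,834 − 1,500 = 334 kg; Δv = 375×9.80665×ln(5.491) = 3677.5×1.7031 ≈ 6263 m/s.
Total Δv = 4028 + 3334 + 6263 = 13625 m/s.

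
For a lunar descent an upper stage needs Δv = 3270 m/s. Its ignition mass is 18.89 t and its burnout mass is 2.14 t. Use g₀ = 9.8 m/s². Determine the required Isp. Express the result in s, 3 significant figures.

Isp ≈ 153 s

ln(m₀/m_f) = ln(18890/2140) = ln(8.827) = 2.1778.
Using Δv = v_e ln(m₀/m_f): v_e = Δv / ln(m₀/m_f) = 3270 / 2.1778 = 1501.5 m/s.
Isp = v_e / g₀ = 1501.5 / 9.8 = 153.2 s.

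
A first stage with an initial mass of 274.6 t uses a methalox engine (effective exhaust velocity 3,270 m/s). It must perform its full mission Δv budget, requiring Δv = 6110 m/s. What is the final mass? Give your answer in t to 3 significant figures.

final mass ≈ 42.4 t

By the Tsiolkovsky rocket equation, m₀/m_f = exp(Δv / v_e) = exp(6110 / 3270.0) = exp(1.8685) = 6.4786.
m_f = m₀ / 6.4786 = 274.6 / 6.4786 = 42.3857 t.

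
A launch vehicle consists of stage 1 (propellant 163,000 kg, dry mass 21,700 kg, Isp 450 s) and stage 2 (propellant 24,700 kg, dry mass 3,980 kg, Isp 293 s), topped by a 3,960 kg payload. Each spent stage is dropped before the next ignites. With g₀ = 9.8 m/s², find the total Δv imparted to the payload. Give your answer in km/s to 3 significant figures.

Δv ≈ 10.2 km/s

Ignition mass of stage 1 = 163,000+21,700 + 24,700+3,980 + 3,960 = 217,340 kg.
Stage 1: m₀ = 217,340 kg, m_f = 217,340 − 163,000 = 54,340 kg; Δv = 450×9.8×ln(4) = 4410.0×1.3862 ≈ 6113 m/s.
Stage 2: m₀ = 32,640 kg, m_f = 32,640 − 24,700 = 7,940 kg; Δv = 293×9.8×ln(4.111) = 2871.4×1.4136 ≈ 4059 m/s.
Total Δv = 6113 + 4059 = 10172 m/s.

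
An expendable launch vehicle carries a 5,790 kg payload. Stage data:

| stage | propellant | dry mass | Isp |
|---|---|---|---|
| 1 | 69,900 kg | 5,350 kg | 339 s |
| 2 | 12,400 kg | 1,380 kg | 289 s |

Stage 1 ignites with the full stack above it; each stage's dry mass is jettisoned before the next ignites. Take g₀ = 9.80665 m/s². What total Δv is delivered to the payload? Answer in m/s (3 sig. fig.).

Ignition mass of stage 1 = 69,900+5,350 + 12,400+1,380 + 5,790 = 94,820 kg.
Stage 1: m₀ = 94,820 kg, m_f = 94,820 − 69,900 = 24,920 kg; Δv = 339×9.80665×ln(3.805) = 3324.5×1.3363 ≈ 4443 m/s.
Stage 2: m₀ = 19,570 kg, m_f = 19,570 − 12,400 = 7,170 kg; Δv = 289×9.80665×ln(2.729) = 2834.1×1.0041 ≈ 2846 m/s.
Total Δv = 4443 + 2846 = 7289 m/s.

Δv ≈ 7290 m/s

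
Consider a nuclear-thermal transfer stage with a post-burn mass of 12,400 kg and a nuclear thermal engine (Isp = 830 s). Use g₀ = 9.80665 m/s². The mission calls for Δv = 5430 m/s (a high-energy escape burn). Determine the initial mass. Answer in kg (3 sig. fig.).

v_e = Isp · g₀ = 830 × 9.80665 = 8139.5 m/s.
m₀/m_f = exp(Δv / v_e) = exp(5430 / 8139.5) = exp(0.6671) = 1.9486.
m₀ = m_f × 1.9486 = 12,400 × 1.9486 = 24,162.6 kg.

initial mass ≈ 24200 kg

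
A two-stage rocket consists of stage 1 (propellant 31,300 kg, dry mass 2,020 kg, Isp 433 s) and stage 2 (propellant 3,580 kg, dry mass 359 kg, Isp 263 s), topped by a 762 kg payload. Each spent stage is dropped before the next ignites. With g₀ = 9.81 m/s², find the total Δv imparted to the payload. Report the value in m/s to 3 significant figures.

Δv ≈ 11100 m/s

Ignition mass of stage 1 = 31,300+2,020 + 3,580+359 + 762 = 38,021 kg.
Stage 1: m₀ = 38,021 kg, m_f = 38,021 − 31,300 = 6,721 kg; Δv = 433×9.81×ln(5.657) = 4247.7×1.7329 ≈ 7361 m/s.
Stage 2: m₀ = 4,701 kg, m_f = 4,701 − 3,580 = 1,121 kg; Δv = 263×9.81×ln(4.194) = 2580.0×1.4336 ≈ 3699 m/s.
Total Δv = 7361 + 3699 = 11060 m/s.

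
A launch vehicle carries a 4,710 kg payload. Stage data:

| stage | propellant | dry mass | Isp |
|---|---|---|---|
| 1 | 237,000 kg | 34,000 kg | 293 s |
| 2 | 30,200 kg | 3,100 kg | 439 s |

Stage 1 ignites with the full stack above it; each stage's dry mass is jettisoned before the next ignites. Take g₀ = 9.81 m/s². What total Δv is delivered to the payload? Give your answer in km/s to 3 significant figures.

Δv ≈ 11.0 km/s

Ignition mass of stage 1 = 237,000+34,000 + 30,200+3,100 + 4,710 = 309,010 kg.
Stage 1: m₀ = 309,010 kg, m_f = 309,010 − 237,000 = 72,010 kg; Δv = 293×9.81×ln(4.291) = 2874.3×1.4566 ≈ 4187 m/s.
Stage 2: m₀ = 38,010 kg, m_f = 38,010 − 30,200 = 7,810 kg; Δv = 439×9.81×ln(4.867) = 4306.6×1.5824 ≈ 6815 m/s.
Total Δv = 4187 + 6815 = 11002 m/s.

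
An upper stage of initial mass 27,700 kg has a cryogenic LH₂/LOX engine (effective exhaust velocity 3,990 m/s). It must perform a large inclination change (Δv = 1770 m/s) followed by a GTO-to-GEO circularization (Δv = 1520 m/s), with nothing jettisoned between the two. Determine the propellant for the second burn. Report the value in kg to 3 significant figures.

After the first burn: m = 27700 × exp(−1770/3990.0) = 27700 × 0.64172 = 17,775.6 kg.
After the second burn: m = 17,775.6 × exp(−1520/3990.0) = 17,775.6 × 0.68321 = 12,144.5 kg.
Second-burn propellant = 17,775.6 − 12,144.5 = 5,631.1 kg.

propellant for the second burn ≈ 5630 kg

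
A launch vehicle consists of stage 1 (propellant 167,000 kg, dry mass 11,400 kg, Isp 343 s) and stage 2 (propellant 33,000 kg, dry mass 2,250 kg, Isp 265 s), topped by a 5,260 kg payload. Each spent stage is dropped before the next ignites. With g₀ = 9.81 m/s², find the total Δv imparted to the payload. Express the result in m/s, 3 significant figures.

Δv ≈ 9220 m/s

Ignition mass of stage 1 = 167,000+11,400 + 33,000+2,250 + 5,260 = 218,910 kg.
Stage 1: m₀ = 218,910 kg, m_f = 218,910 − 167,000 = 51,910 kg; Δv = 343×9.81×ln(4.217) = 3364.8×1.4391 ≈ 4842 m/s.
Stage 2: m₀ = 40,510 kg, m_f = 40,510 − 33,000 = 7,510 kg; Δv = 265×9.81×ln(5.394) = 2599.7×1.6853 ≈ 4381 m/s.
Total Δv = 4842 + 4381 = 9223 m/s.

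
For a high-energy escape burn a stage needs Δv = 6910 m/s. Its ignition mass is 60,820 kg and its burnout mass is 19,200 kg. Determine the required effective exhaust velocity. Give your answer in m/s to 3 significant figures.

v_e ≈ 5990 m/s

ln(m₀/m_f) = ln(60820/19200) = ln(3.168) = 1.1530.
Rocket equation: v_e = Δv / ln(m₀/m_f) = 6910 / 1.1530 = 5993.0 m/s.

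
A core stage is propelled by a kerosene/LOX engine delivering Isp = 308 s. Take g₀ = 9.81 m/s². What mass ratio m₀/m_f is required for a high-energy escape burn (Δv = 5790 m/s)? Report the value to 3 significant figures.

v_e = Isp · g₀ = 308 × 9.81 = 3021.5 m/s.
Using Δv = v_e ln(m₀/m_f): m₀/m_f = exp(Δv / v_e) = exp(5790 / 3021.5) = exp(1.9163) = 6.7956.

mass ratio ≈ 6.80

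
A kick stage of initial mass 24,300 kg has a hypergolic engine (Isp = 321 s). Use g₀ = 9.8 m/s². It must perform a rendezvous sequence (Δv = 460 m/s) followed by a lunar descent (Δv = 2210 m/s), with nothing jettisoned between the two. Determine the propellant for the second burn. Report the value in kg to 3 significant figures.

propellant for the second burn ≈ 10600 kg

v_e = Isp · g₀ = 321 × 9.8 = 3145.8 m/s.
After the first burn: m = 24300 × exp(−460/3145.8) = 24300 × 0.86396 = 20,994.2 kg.
After the second burn: m = 20,994.2 × exp(−2210/3145.8) = 20,994.2 × 0.49533 = 10,399.1 kg.
Second-burn propellant = 20,994.2 − 10,399.1 = 10,595.1 kg.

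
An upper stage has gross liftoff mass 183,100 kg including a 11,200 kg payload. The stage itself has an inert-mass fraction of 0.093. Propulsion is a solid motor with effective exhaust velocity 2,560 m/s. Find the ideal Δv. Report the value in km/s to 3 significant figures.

Stage wet mass = m₀ − payload = 183,100 − 11,200 = 171,900 kg.
Stage dry mass = ε × stage wet mass = 0.093 × 171,900 = 15,986.7 kg.
Burnout mass m_f = stage dry + payload = 15,986.7 + 11,200 = 27,186.7 kg.
Using Δv = v_e ln(m₀/m_f): Δv = v_e · ln(183,100/27,186.7) = 2560.0 × ln(6.735) = 2560.0 × 1.9073 ≈ 4883 m/s.

Δv ≈ 4.88 km/s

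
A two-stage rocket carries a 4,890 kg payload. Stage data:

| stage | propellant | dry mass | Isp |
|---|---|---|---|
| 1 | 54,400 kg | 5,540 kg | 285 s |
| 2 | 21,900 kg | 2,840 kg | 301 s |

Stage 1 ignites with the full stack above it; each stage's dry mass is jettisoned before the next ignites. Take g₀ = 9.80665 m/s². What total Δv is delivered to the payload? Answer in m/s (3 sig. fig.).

Δv ≈ 6580 m/s

Ignition mass of stage 1 = 54,400+5,540 + 21,900+2,840 + 4,890 = 89,570 kg.
Stage 1: m₀ = 89,570 kg, m_f = 89,570 − 54,400 = 35,170 kg; Δv = 285×9.80665×ln(2.547) = 2794.9×0.9348 ≈ 2613 m/s.
Stage 2: m₀ = 29,630 kg, m_f = 29,630 − 21,900 = 7,730 kg; Δv = 301×9.80665×ln(3.833) = 2951.8×1.3437 ≈ 3966 m/s.
Total Δv = 2613 + 3966 = 6579 m/s.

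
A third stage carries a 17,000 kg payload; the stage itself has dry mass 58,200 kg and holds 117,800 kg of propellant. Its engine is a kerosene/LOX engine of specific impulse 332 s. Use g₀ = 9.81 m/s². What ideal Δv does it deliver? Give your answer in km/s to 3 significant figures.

Δv ≈ 3.07 km/s

v_e = Isp · g₀ = 332 × 9.81 = 3256.9 m/s.
m₀ = payload + dry + propellant = 17,000 + 58,200 + 117,800 = 193,000 kg.
m_f = payload + dry = 17,000 + 58,200 = 75,200 kg.
Δv = v_e · ln(m₀/m_f) = 3256.9 × ln(2.566) = 3256.9 × 0.9425 ≈ 3069.8 m/s.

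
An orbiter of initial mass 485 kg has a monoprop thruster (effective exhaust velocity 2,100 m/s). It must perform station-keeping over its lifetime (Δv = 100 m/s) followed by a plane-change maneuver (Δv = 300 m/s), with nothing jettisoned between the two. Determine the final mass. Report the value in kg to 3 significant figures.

final mass ≈ 401 kg

After the first burn: m = 485 × exp(−100/2100.0) = 485 × 0.95350 = 462.448 kg.
After the second burn: m = 462.448 × exp(−300/2100.0) = 462.448 × 0.86688 = 400.887 kg.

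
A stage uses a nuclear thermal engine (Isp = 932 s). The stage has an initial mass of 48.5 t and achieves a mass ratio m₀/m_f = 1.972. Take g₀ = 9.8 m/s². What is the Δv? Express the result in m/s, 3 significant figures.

v_e = Isp · g₀ = 932 × 9.8 = 9133.6 m/s.
Δv = v_e · ln(1.972) = 9133.6 × 0.6790 ≈ 6202.2 m/s.

Δv ≈ 6200 m/s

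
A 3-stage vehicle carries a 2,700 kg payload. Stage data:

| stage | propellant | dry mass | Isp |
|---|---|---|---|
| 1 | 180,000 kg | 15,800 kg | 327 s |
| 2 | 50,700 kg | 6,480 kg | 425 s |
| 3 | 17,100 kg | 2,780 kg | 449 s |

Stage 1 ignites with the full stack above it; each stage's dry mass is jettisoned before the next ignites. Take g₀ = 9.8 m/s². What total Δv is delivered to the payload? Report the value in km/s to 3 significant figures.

Δv ≈ 13.8 km/s

Ignition mass of stage 1 = 180,000+15,800 + 50,700+6,480 + 17,100+2,780 + 2,700 = 275,560 kg.
Stage 1: m₀ = 275,560 kg, m_f = 275,560 − 180,000 = 95,560 kg; Δv = 327×9.8×ln(2.884) = 3204.6×1.0591 ≈ 3394 m/s.
Stage 2: m₀ = 79,760 kg, m_f = 79,760 − 50,700 = 29,060 kg; Δv = 425×9.8×ln(2.745) = 4165.0×1.0097 ≈ 4205 m/s.
Stage 3: m₀ = 22,580 kg, m_f = 22,580 − 17,100 = 5,480 kg; Δv = 449×9.8×ln(4.12) = 4400.2×1.4160 ≈ 6231 m/s.
Total Δv = 3394 + 4205 + 6231 = 13830 m/s.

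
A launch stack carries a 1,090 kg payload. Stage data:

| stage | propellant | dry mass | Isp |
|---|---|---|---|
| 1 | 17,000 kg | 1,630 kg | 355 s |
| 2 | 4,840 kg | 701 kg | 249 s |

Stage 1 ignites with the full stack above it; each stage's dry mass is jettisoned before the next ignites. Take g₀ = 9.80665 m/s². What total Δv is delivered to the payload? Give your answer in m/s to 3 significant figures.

Δv ≈ 7090 m/s

Ignition mass of stage 1 = 17,000+1,630 + 4,840+701 + 1,090 = 25,261 kg.
Stage 1: m₀ = 25,261 kg, m_f = 25,261 − 17,000 = 8,261 kg; Δv = 355×9.80665×ln(3.058) = 3481.4×1.1177 ≈ 3891 m/s.
Stage 2: m₀ = 6,631 kg, m_f = 6,631 − 4,840 = 1,791 kg; Δv = 249×9.80665×ln(3.702) = 2441.9×1.3090 ≈ 3196 m/s.
Total Δv = 3891 + 3196 = 7087 m/s.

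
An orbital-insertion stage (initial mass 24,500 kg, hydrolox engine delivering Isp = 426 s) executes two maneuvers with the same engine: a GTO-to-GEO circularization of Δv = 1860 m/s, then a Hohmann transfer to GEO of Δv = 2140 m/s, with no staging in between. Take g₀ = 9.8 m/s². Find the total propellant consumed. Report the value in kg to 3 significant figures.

v_e = Isp · g₀ = 426 × 9.8 = 4174.8 m/s.
After the first burn: m = 24500 × exp(−1860/4174.8) = 24500 × 0.64048 = 15,691.8 kg.
After the second burn: m = 15,691.8 × exp(−2140/4174.8) = 15,691.8 × 0.59894 = 9,398.45 kg.
Total propellant = m₀ − m_final = 24500 − 9,398.45 = 15,101.55 kg.

total propellant consumed ≈ 15100 kg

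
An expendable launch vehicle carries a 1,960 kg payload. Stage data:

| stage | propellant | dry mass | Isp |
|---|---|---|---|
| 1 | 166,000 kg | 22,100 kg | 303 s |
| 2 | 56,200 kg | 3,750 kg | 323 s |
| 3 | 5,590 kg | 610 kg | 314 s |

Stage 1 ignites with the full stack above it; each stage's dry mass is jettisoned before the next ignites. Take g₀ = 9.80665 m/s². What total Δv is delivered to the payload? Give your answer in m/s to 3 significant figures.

Δv ≈ 12200 m/s

Ignition mass of stage 1 = 166,000+22,100 + 56,200+3,750 + 5,590+610 + 1,960 = 256,210 kg.
Stage 1: m₀ = 256,210 kg, m_f = 256,210 − 166,000 = 90,210 kg; Δv = 303×9.80665×ln(2.84) = 2971.4×1.0439 ≈ 3102 m/s.
Stage 2: m₀ = 68,110 kg, m_f = 68,110 − 56,200 = 11,910 kg; Δv = 323×9.80665×ln(5.719) = 3167.5×1.7437 ≈ 5523 m/s.
Stage 3: m₀ = 8,160 kg, m_f = 8,160 − 5,590 = 2,570 kg; Δv = 314×9.80665×ln(3.175) = 3079.3×1.1553 ≈ 3558 m/s.
Total Δv = 3102 + 5523 + 3558 = 12183 m/s.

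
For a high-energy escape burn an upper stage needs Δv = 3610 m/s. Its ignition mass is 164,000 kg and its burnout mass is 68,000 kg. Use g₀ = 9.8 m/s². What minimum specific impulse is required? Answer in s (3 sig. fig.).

ln(m₀/m_f) = ln(164000/68000) = ln(2.412) = 0.8804.
By the Tsiolkovsky rocket equation, v_e = Δv / ln(m₀/m_f) = 3610 / 0.8804 = 4100.6 m/s.
Isp = v_e / g₀ = 4100.6 / 9.8 = 418.4 s.

Isp ≈ 418 s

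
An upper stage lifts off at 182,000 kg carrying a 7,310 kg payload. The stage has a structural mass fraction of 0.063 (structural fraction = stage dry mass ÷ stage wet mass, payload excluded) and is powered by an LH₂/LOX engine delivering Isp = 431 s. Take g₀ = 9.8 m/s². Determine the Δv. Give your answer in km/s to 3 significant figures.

Stage wet mass = m₀ − payload = 182,000 − 7,310 = 174,690 kg.
Stage dry mass = ε × stage wet mass = 0.063 × 174,690 = 11,005.5 kg.
Burnout mass m_f = stage dry + payload = 11,005.5 + 7,310 = 18,315.5 kg.
v_e = Isp · g₀ = 431 × 9.8 = 4223.8 m/s.
Δv = v_e · ln(182,000/18,315.5) = 4223.8 × ln(9.937) = 4223.8 × 2.2963 ≈ 9699 m/s.

Δv ≈ 9.70 km/s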